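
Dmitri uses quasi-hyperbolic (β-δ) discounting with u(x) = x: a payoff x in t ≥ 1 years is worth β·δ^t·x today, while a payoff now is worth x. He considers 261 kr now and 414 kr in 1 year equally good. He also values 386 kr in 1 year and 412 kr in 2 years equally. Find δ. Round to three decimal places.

The second indifference involves only future payoffs, so β cancels: β·δ^1·386 = β·δ^2·412, giving δ = 386/412 = 0.93689.

δ ≈ 0.937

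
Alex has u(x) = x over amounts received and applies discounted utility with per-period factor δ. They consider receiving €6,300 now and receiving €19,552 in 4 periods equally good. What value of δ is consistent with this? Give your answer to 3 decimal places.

δ ≈ 0.753

The payoff in 4 periods is discounted by δ^4, so u(6300) = δ^4·u(19552) and δ^4 = u(6300)/u(19552).
With u(x) = x: δ^4 = 6300/19552 = 0.32222.
Hence δ = (0.32222)^(1/4) = 0.75342.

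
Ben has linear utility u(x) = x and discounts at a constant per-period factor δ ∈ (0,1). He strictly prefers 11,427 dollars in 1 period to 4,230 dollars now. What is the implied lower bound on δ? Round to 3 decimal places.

δ > 0.370

Under u(x) = x this choice says 4230 < δ·11427.
Dividing through by 11427 gives δ > 0.37018.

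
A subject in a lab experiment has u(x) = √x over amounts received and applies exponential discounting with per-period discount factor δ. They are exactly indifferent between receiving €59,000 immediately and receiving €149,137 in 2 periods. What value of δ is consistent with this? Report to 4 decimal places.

δ ≈ 0.7931

Indifference means u(59000) = δ^2 · u(149137), so δ^2 = u(59000)/u(149137).
Since u(x) = √x, δ^2 = √(59000/149137) = 0.62897.
Hence δ = (0.62897)^(1/2) = 0.793079.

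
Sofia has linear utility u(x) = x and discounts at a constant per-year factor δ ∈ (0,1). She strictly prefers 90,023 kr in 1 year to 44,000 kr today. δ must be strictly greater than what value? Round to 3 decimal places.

Comparing present values: 44000 < δ·90023.
So δ > 44000/90023 = 0.48876.

δ > 0.489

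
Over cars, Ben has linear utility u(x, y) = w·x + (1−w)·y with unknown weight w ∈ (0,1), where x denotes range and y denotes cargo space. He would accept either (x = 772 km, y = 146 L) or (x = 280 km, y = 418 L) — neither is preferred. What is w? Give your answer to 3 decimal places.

w = 0.356

u(772,146) = u(280,418) means w·772 + (1−w)·146 = w·280 + (1−w)·418.
Collecting terms: w·492 = (1−w)·272.
So w/(1−w) = 272/492 = 0.5528, giving w = 272/(492+272) = 0.356.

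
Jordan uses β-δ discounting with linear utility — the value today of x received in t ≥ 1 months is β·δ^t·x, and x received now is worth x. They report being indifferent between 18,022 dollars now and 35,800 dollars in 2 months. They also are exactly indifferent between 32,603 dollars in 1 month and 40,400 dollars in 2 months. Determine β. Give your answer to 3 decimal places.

β ≈ 0.773

Both payoffs in the second observation are in the future, so β drops out: δ^1·32603 = δ^2·40400 ⇒ δ = 32603/40400 = 0.80700.
Now use the now-vs-future pair: 18022 = β·δ^2·35800 gives β = 18022/(0.65126·35800) ≈ 0.773.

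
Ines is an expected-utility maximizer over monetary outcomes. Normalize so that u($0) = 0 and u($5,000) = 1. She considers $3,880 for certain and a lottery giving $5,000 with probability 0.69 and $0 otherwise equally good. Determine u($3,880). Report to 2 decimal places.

0.69

By the standard-gamble method, u($3,880) is just the indifference probability on the best outcome: 0.69.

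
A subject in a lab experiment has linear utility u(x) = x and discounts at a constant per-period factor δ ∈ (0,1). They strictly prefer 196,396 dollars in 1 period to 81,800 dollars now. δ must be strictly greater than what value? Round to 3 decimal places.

Comparing present values: 81800 < δ·196396.
Dividing through by 196396 gives δ > 0.41651.

δ > 0.417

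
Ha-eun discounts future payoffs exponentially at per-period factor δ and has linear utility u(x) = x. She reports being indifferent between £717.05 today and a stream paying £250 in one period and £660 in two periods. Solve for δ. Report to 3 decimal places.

δ ≈ 0.870

The stream is worth 250δ + 660δ² today, so 250δ + 660δ² = 717.05.
So 660δ² + 250δ − 717.05 = 0.
δ = (−250 + √(250² + 4·660·717.05)) / (2·660) = (−250 + √1955512.00) / 1320 ≈ 0.870.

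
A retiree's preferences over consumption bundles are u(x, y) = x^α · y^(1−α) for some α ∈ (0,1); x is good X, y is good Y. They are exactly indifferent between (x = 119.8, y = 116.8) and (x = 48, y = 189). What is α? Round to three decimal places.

Indifference: 119.8^α · 116.8^(1−α) = 48^α · 189^(1−α).
(119.8/48)^α = (189/116.8)^(1−α); take logs: α·ln(119.8/48) = (1−α)·ln(189/116.8), i.e. α·0.914623 = (1−α)·0.481284.
Thus α·(1.395907) = 0.481284, so α = 0.481284/1.395907 ≈ 0.345.

α ≈ 0.345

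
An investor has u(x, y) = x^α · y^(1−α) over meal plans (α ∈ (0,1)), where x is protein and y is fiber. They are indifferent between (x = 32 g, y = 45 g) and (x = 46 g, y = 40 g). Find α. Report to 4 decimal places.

α ≈ 0.2450

Indifference: 32^α · 45^(1−α) = 46^α · 40^(1−α).
Taking logs: α·ln 32 + (1−α)·ln 45 = α·ln 46 + (1−α)·ln 40, i.e. α·-0.3629055 = (1−α)·-0.1177830.
Thus α·(-0.4806885) = -0.1177830, so α = -0.1177830/-0.4806885 ≈ 0.2450.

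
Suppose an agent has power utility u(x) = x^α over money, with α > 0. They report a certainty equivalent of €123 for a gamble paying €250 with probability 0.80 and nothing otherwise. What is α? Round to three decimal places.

α ≈ 0.315

EU(lottery) = 0.80·250^α + 0.20·0 = 0.80·250^α.
Indifference: 123^α = 0.80·250^α, so (123/250)^α = 0.80.
α = ln(0.80) / ln(123/250) = -0.223144/-0.709277 ≈ 0.315.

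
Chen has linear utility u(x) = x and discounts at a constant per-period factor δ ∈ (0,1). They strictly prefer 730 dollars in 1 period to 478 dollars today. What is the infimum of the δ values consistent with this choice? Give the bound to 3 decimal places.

δ > 0.655

The preference means 478 < δ·730.
Dividing through by 730 gives δ > 0.65479.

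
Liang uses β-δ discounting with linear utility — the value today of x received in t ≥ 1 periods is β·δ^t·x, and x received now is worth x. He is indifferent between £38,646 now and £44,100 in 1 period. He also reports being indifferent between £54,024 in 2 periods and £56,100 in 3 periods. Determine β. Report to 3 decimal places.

β ≈ 0.910

The second indifference involves only future payoffs, so β cancels: β·δ^2·54024 = β·δ^3·56100, giving δ = 54024/56100 = 0.96299.
Now use the now-vs-future pair: 38646 = β·δ·44100 gives β = 38646/(0.96299·44100) ≈ 0.910.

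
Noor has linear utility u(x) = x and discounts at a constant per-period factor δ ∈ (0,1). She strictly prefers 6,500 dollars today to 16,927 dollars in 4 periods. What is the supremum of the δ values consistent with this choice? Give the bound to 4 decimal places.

Comparing present values: 6500 > δ^4·16927.
Hence δ^4 < 6500/16927 = 0.38400, and x ↦ x^(1/4) is increasing on (0,∞).
δ < (6500/16927)^(1/4) ≈ 0.7872.

δ < 0.7872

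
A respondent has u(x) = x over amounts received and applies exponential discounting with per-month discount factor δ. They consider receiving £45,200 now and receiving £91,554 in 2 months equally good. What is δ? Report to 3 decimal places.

δ ≈ 0.703

Indifference means u(45200) = δ^2 · u(91554), so δ^2 = u(45200)/u(91554).
With u(x) = x: δ^2 = 45200/91554 = 0.49370.
Hence δ = (0.49370)^(1/2) = 0.70264.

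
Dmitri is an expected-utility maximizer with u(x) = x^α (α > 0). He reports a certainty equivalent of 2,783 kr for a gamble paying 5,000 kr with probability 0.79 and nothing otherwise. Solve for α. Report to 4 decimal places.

α ≈ 0.4023

Since u(0) = 0, the lottery's EU is 0.79·5000^α.
Setting u(2783) equal to that: 2783^α = 0.79·5000^α ⇒ (2783/5000)^α = 0.79.
Taking logs: α·ln(2783/5000) = ln(0.79), so α = -0.2357223 / -0.5859084 ≈ 0.4023.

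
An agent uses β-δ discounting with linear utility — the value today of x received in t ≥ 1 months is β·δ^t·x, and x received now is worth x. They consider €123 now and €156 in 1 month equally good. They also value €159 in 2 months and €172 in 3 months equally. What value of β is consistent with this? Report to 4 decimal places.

Both payoffs in the second observation are in the future, so β drops out: δ^2·159 = δ^3·172 ⇒ δ = 159/172 = 0.92442.
The first indifference: 123 = β·δ·156, so β = 123/(δ·156) = 123/(0.92442·156) ≈ 0.8529.

β ≈ 0.8529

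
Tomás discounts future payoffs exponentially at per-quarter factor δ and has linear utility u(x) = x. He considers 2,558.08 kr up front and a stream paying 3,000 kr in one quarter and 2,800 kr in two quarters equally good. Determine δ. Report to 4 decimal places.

δ ≈ 0.5600

Present value of the stream is 3000·δ + 2800·δ². Indifference gives 3000δ + 2800δ² = 2558.08.
Rearranged: 2800δ² + 3000δ − 2558.08 = 0.
The positive root is δ = [−3000 + √(3000² + 4·2800·2558.08)] / (2·2800) = (−3000 + 6136.000)/5600 ≈ 0.5600.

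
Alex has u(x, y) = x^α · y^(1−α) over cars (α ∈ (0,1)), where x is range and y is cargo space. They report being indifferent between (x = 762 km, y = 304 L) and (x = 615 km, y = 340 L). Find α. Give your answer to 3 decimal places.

Indifference: 762^α · 304^(1−α) = 615^α · 340^(1−α).
Rearrange to (762/615)^α = (340/304)^(1−α) and take logs: α·0.214324 = (1−α)·0.111918.
Thus α·(0.326242) = 0.111918, so α = 0.111918/0.326242 ≈ 0.343.

α ≈ 0.343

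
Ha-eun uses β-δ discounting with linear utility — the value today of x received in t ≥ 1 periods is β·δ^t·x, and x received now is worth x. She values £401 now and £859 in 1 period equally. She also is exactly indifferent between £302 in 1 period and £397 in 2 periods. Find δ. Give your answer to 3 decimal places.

Both payoffs in the second observation are in the future, so β drops out: δ^1·302 = δ^2·397 ⇒ δ = 302/397 = 0.76071.

δ ≈ 0.761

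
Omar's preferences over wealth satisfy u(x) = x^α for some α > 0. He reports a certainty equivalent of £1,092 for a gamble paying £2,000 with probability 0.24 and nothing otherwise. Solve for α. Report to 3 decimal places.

EU(lottery) = 0.24·2000^α + 0.76·0 = 0.24·2000^α.
Indifference: 1092^α = 0.24·2000^α, so (1092/2000)^α = 0.24.
α = ln(0.24) / ln(1092/2000) = -1.427116/-0.605136 ≈ 2.358.

α ≈ 2.358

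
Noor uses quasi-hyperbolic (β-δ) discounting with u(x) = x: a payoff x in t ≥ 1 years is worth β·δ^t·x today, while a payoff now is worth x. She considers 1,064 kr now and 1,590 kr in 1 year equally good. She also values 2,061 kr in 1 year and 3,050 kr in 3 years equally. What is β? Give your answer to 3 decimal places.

Both payoffs in the second observation are in the future, so β drops out: δ^1·2061 = δ^3·3050 ⇒ δ^2 = 2061/3050 = 0.67574, so δ = 0.82203.
Now use the now-vs-future pair: 1064 = β·δ·1590 gives β = 1064/(0.82203·1590) ≈ 0.814.

β ≈ 0.814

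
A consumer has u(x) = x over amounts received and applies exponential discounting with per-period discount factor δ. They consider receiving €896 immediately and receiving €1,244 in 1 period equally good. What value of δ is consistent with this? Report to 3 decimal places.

δ ≈ 0.720

Indifference means u(896) = δ · u(1244), so δ = u(896)/u(1244).
With u(x) = x: δ = 896/1244 = 0.72026.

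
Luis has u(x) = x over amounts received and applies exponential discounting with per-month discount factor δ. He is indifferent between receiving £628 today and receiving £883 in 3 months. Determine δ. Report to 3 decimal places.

δ ≈ 0.893

Indifference means u(628) = δ^3 · u(883), so δ^3 = u(628)/u(883).
With u(x) = x: δ^3 = 628/883 = 0.71121.
Hence δ = (0.71121)^(1/3) = 0.89262.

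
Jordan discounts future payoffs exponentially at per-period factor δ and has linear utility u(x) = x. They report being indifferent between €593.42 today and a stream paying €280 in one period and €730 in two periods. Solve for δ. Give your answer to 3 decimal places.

Equating present values: 593.42 = 280δ + 730δ².
Rearranged: 730δ² + 280δ − 593.42 = 0.
By the quadratic formula (taking the positive root), δ = (−280 + √1811186.40) / 1460 ≈ 0.730.

δ ≈ 0.730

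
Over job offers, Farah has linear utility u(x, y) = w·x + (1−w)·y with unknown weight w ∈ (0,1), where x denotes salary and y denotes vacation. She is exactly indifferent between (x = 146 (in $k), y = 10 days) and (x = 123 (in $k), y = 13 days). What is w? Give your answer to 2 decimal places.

Indifference: w·146 + (1−w)·10 = w·123 + (1−w)·13.
w·(146−123) = (1−w)·(13−10), i.e. w·23 = (1−w)·3.
Hence w = 3/(23+3) = 3/26 = 0.12.

w = 0.12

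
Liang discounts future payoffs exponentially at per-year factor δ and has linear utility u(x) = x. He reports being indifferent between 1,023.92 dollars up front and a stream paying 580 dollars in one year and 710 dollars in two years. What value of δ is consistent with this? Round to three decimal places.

Equating present values: 1023.92 = 580δ + 710δ².
Rearranged: 710δ² + 580δ − 1023.92 = 0.
By the quadratic formula (taking the positive root), δ = (−580 + √3244332.80) / 1420 ≈ 0.860.

δ ≈ 0.860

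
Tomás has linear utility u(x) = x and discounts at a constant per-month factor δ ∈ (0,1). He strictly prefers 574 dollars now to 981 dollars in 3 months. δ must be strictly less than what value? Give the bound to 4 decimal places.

δ < 0.8364

The preference means 574 > δ^3·981.
Hence δ^3 < 574/981 = 0.58512, and x ↦ x^(1/3) is increasing on (0,∞).
δ < 0.58512^(1/3) = 0.8364.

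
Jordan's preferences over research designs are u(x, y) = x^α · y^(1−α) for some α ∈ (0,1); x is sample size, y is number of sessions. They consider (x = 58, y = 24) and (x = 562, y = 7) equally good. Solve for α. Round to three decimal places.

Indifference: 58^α · 24^(1−α) = 562^α · 7^(1−α).
Rearrange to (58/562)^α = (7/24)^(1−α) and take logs: α·-2.271059 = (1−α)·-1.232144.
With A = -2.271059 and B = -1.232144: α·A = (1−α)·B, so α = B/(A+B) = -1.232144/-3.503203 ≈ 0.352.

α ≈ 0.352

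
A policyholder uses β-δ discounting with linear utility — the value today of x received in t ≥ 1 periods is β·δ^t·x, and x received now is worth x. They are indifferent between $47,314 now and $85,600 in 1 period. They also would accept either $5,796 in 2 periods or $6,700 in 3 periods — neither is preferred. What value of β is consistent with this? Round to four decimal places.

β ≈ 0.6389

Both payoffs in the second observation are in the future, so β drops out: δ^2·5796 = δ^3·6700 ⇒ δ = 5796/6700 = 0.86507.
Substituting δ into 47314 = β·δ·85600: β = 47314/(74050.388) ≈ 0.6389.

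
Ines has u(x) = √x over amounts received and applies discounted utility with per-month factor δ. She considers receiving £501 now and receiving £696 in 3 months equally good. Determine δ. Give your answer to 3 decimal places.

The payoff in 3 months is discounted by δ^3, so u(501) = δ^3·u(696) and δ^3 = u(501)/u(696).
With u(x) = √x: δ^3 = √501/√696 = √(501/696) = 0.84843.
Taking the cube root: δ = 0.84843^(1/3) ≈ 0.947.

δ ≈ 0.947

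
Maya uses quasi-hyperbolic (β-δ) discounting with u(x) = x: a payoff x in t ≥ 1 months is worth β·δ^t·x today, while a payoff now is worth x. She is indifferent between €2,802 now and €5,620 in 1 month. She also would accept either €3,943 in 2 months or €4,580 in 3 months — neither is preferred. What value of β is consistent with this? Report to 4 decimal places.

The second indifference involves only future payoffs, so β cancels: β·δ^2·3943 = β·δ^3·4580, giving δ = 3943/4580 = 0.86092.
Now use the now-vs-future pair: 2802 = β·δ·5620 gives β = 2802/(0.86092·5620) ≈ 0.5791.

β ≈ 0.5791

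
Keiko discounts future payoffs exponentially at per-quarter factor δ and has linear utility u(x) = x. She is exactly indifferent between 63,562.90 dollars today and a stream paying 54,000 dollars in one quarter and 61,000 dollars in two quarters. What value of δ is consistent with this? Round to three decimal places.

δ ≈ 0.670

Present value of the stream is 54000·δ + 61000·δ². Indifference gives 54000δ + 61000δ² = 63562.90.
So 61000δ² + 54000δ − 63562.90 = 0.
By the quadratic formula (taking the positive root), δ = (−54000 + √18425347600.00) / 122000 ≈ 0.670.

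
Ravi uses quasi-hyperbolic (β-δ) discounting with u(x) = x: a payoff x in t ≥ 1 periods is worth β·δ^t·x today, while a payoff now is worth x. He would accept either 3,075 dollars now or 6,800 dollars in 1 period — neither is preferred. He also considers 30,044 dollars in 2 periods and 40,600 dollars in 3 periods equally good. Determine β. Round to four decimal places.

Both payoffs in the second observation are in the future, so β drops out: δ^2·30044 = δ^3·40600 ⇒ δ = 30044/40600 = 0.74000.
Now use the now-vs-future pair: 3075 = β·δ·6800 gives β = 3075/(0.74000·6800) ≈ 0.6111.

β ≈ 0.6111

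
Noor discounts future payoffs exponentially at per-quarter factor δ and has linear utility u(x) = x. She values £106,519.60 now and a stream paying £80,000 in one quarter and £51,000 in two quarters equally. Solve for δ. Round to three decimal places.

δ ≈ 0.860

Equating present values: 106519.60 = 80000δ + 51000δ².
So 51000δ² + 80000δ − 106519.60 = 0.
δ = (−80000 + √(80000² + 4·51000·106519.60)) / (2·51000) = (−80000 + √28129998400.00) / 102000 ≈ 0.860.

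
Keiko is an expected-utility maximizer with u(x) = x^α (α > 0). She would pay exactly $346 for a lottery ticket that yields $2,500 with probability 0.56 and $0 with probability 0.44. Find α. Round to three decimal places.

α ≈ 0.293

The lottery's expected utility is 0.56·u(2500) + 0.44·u(0) = 0.56·2500^α (since u(0) = 0 for α > 0).
Setting u(346) equal to that: 346^α = 0.56·2500^α ⇒ (346/2500)^α = 0.56.
Take logs: α = ln 0.56 / ln(346/2500) ≈ 0.29319.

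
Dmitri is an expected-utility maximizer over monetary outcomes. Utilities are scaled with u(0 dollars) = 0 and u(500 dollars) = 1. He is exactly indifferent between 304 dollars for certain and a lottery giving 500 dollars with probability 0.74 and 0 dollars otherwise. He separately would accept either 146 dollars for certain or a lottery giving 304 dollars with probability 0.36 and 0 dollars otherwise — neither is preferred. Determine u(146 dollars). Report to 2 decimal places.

0.27

From the first indifference, u(304 dollars) = 0.74·u(500 dollars) + 0.26·u(0 dollars) = 0.74·1 + 0.26·0 = 0.74.
Chaining: u(146 dollars) = 0.36·0.74 + 0.64·0.00 = 0.2664.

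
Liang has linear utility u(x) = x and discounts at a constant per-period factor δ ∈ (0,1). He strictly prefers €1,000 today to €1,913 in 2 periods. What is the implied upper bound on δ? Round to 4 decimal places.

Comparing present values: 1000 > δ^2·1913.
So δ^2 < 1000/1913 = 0.52274; taking the square root of both positive sides preserves the inequality.
δ < 0.52274^(1/2) = 0.7230.

δ < 0.7230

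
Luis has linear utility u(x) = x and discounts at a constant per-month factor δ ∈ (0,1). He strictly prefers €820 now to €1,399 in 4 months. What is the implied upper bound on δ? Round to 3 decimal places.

δ < 0.875

Comparing present values: 820 > δ^4·1399.
So δ^4 < 820/1399 = 0.58613; taking the 4th root of both positive sides preserves the inequality.
δ < (820/1399)^(1/4) ≈ 0.875.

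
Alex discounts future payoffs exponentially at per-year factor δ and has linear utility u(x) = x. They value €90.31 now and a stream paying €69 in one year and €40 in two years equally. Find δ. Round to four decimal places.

δ ≈ 0.8700

The stream is worth 69δ + 40δ² today, so 69δ + 40δ² = 90.31.
So 40δ² + 69δ − 90.31 = 0.
By the quadratic formula (taking the positive root), δ = (−69 + √19210.60) / 80 ≈ 0.8700.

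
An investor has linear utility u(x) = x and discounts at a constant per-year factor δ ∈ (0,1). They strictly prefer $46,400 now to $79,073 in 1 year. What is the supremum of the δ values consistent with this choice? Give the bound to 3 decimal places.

Comparing present values: 46400 > δ·79073.
Dividing through by 79073 gives δ < 0.58680.

δ < 0.587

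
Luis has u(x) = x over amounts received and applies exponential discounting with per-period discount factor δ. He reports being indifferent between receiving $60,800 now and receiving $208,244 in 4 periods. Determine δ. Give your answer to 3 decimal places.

δ ≈ 0.735

The payoff in 4 periods is discounted by δ^4, so u(60800) = δ^4·u(208244) and δ^4 = u(60800)/u(208244).
With u(x) = x: δ^4 = 60800/208244 = 0.29197.
Hence δ = (0.29197)^(1/4) = 0.73508.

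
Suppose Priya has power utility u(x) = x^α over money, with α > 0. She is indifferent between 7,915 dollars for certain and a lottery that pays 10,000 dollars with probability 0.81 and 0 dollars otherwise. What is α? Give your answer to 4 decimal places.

EU(lottery) = 0.81·10000^α + 0.19·0 = 0.81·10000^α.
Setting u(7915) equal to that: 7915^α = 0.81·10000^α ⇒ (7915/10000)^α = 0.81.
Take logs: α = ln 0.81 / ln(7915/10000) ≈ 0.901190.

α ≈ 0.9012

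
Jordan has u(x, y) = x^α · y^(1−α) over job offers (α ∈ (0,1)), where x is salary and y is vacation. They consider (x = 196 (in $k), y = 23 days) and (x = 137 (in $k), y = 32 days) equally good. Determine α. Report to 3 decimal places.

Indifference: 196^α · 23^(1−α) = 137^α · 32^(1−α).
Rearrange to (196/137)^α = (32/23)^(1−α) and take logs: α·0.358134 = (1−α)·0.330242.
Thus α·(0.688376) = 0.330242, so α = 0.330242/0.688376 ≈ 0.480.

α ≈ 0.480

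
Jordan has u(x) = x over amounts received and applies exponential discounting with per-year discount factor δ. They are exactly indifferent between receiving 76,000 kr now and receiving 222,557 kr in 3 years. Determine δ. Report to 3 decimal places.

δ ≈ 0.699

The payoff in 3 years is discounted by δ^3, so u(76000) = δ^3·u(222557) and δ^3 = u(76000)/u(222557).
With u(x) = x: δ^3 = 76000/222557 = 0.34149.
Hence δ = (0.34149)^(1/3) = 0.69897.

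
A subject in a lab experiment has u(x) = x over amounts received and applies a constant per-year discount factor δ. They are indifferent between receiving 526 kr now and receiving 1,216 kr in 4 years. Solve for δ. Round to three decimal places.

δ ≈ 0.811

Indifference means u(526) = δ^4 · u(1216), so δ^4 = u(526)/u(1216).
With u(x) = x: δ^4 = 526/1216 = 0.43257.
Taking the 4th root: δ = 0.43257^(1/4) ≈ 0.811.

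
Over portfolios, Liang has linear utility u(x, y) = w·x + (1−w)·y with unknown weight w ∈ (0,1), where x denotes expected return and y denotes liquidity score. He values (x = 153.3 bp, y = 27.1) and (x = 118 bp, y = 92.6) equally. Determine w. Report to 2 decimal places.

u(153.3,27.1) = u(118,92.6) means w·153.3 + (1−w)·27.1 = w·118 + (1−w)·92.6.
Rearranging, 35.3·w − 65.5·(1−w) = 0.
So w/(1−w) = 65.5/35.3 = 1.8555, giving w = 65.5/(35.3+65.5) = 0.65.

w = 0.65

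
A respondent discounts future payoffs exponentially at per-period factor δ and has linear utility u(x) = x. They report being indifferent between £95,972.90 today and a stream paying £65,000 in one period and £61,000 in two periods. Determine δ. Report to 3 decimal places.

Equating present values: 95972.90 = 65000δ + 61000δ².
Rearranged: 61000δ² + 65000δ − 95972.90 = 0.
δ = (−65000 + √(65000² + 4·61000·95972.90)) / (2·61000) = (−65000 + √27642387600.00) / 122000 ≈ 0.830.

δ ≈ 0.830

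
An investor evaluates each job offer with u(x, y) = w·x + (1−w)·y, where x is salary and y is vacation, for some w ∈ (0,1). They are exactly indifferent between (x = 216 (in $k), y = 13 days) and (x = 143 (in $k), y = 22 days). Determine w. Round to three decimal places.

Indifference: w·216 + (1−w)·13 = w·143 + (1−w)·22.
Collecting terms: w·73 = (1−w)·9.
Hence w = 9/(73+9) = 9/82 = 0.110.

w = 0.110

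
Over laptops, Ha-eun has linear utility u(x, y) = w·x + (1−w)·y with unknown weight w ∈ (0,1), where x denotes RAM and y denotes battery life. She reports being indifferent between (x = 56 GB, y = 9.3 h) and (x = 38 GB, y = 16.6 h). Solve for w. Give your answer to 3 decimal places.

w = 0.289

u(56,9.3) = u(38,16.6) means w·56 + (1−w)·9.3 = w·38 + (1−w)·16.6.
w·(56−38) = (1−w)·(16.6−9.3), i.e. w·18 = (1−w)·7.3.
The marginal rate of substitution is 7.3/18, so w = 7.3/(18+7.3) = 0.289.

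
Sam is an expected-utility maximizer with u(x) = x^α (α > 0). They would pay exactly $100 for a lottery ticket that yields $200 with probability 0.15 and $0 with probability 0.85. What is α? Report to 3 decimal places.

Since u(0) = 0, the lottery's EU is 0.15·200^α.
Setting u(100) equal to that: 100^α = 0.15·200^α ⇒ (100/200)^α = 0.15.
Take logs: α = ln 0.15 / ln(100/200) ≈ 2.73697.

α ≈ 2.737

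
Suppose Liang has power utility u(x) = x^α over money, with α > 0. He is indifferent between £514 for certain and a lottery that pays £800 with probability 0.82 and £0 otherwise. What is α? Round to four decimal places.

EU(lottery) = 0.82·800^α + 0.18·0 = 0.82·800^α.
Setting u(514) equal to that: 514^α = 0.82·800^α ⇒ (514/800)^α = 0.82.
α = ln(0.82) / ln(514/800) = -0.1984509/-0.4423885 ≈ 0.4486.

α ≈ 0.4486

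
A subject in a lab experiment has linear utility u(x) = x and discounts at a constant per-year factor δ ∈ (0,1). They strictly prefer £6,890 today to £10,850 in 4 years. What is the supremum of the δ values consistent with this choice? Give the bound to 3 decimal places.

The preference means 6890 > δ^4·10850.
Hence δ^4 < 6890/10850 = 0.63502, and x ↦ x^(1/4) is increasing on (0,∞).
δ < (6890/10850)^(1/4) ≈ 0.893.

δ < 0.893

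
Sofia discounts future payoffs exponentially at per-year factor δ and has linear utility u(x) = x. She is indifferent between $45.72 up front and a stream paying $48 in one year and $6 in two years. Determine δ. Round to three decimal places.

Equating present values: 45.72 = 48δ + 6δ².
So 6δ² + 48δ − 45.72 = 0.
By the quadratic formula (taking the positive root), δ = (−48 + √3401.28) / 12 ≈ 0.860.

δ ≈ 0.860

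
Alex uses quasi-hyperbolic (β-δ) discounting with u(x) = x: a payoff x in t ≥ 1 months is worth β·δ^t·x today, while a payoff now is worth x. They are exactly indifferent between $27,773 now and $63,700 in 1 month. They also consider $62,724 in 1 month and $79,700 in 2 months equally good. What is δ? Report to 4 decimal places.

The second indifference involves only future payoffs, so β cancels: β·δ^1·62724 = β·δ^2·79700, giving δ = 62724/79700 = 0.78700.

δ ≈ 0.7870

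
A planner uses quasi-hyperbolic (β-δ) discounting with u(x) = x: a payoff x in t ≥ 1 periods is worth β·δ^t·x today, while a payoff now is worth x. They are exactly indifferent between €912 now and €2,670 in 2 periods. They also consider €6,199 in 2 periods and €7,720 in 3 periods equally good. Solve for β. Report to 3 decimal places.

The second indifference involves only future payoffs, so β cancels: β·δ^2·6199 = β·δ^3·7720, giving δ = 6199/7720 = 0.80298.
Substituting δ into 912 = β·δ^2·2670: β = 912/(1721.551) ≈ 0.530.

β ≈ 0.530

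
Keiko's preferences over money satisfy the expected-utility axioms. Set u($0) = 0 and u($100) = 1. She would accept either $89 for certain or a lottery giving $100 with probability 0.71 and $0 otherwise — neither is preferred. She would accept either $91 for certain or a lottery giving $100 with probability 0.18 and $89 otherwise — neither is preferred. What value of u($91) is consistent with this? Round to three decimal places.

0.762

The first gamble pins u($89): it must equal 0.71·1 + 0.29·0 = 0.71.
Chaining: u($91) = 0.18·1.00 + 0.82·0.71 = 0.7622.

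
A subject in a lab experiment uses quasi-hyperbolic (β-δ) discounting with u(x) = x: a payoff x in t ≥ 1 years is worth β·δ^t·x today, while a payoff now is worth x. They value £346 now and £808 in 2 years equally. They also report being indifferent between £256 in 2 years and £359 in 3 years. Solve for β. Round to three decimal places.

β ≈ 0.842

The second indifference involves only future payoffs, so β cancels: β·δ^2·256 = β·δ^3·359, giving δ = 256/359 = 0.71309.
Substituting δ into 346 = β·δ^2·808: β = 346/(410.868) ≈ 0.842.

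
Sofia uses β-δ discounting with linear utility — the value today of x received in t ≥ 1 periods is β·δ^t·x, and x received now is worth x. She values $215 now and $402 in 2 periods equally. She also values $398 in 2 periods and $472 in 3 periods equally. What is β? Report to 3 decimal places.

From the later pair, β·δ^2·398 = β·δ^3·472; dividing through, δ = 398/472 = 0.84322.
Substituting δ into 215 = β·δ^2·402: β = 215/(285.830) ≈ 0.752.

β ≈ 0.752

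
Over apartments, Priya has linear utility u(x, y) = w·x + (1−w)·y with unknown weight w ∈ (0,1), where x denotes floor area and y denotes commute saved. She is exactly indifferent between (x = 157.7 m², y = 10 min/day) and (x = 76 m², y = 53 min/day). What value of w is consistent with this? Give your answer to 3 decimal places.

w = 0.345

u(157.7,10) = u(76,53) means w·157.7 + (1−w)·10 = w·76 + (1−w)·53.
Rearranging, 81.7·w − 43·(1−w) = 0.
The marginal rate of substitution is 43/81.7, so w = 43/(81.7+43) = 0.345.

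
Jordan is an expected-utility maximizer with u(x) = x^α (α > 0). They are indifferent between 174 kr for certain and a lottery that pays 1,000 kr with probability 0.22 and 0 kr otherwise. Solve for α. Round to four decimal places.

EU(lottery) = 0.22·1000^α + 0.78·0 = 0.22·1000^α.
Setting u(174) equal to that: 174^α = 0.22·1000^α ⇒ (174/1000)^α = 0.22.
Take logs: α = ln 0.22 / ln(174/1000) ≈ 0.865859.

α ≈ 0.8659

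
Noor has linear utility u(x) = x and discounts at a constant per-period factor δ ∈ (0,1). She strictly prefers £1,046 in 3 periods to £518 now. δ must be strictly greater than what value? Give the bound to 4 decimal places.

Comparing present values: 518 < δ^3·1046.
So δ^3 > 518/1046 = 0.49522; taking the cube root of both positive sides preserves the inequality.
δ > 0.49522^(1/3) = 0.7912.

δ > 0.7912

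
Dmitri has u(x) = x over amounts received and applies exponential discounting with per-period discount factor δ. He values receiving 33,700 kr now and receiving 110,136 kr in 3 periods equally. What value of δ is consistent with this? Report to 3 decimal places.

Equating discounted utilities: u(33700) = δ^3·u(110136) ⇒ δ^3 = u(33700)/u(110136).
With u(x) = x: δ^3 = 33700/110136 = 0.30599.
Hence δ = (0.30599)^(1/3) = 0.67386.

δ ≈ 0.674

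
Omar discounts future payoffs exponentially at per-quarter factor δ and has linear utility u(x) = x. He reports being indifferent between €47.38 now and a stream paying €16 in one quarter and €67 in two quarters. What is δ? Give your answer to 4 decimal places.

δ ≈ 0.7300

The stream is worth 16δ + 67δ² today, so 16δ + 67δ² = 47.38.
So 67δ² + 16δ − 47.38 = 0.
δ = (−16 + √(16² + 4·67·47.38)) / (2·67) = (−16 + √12953.84) / 134 ≈ 0.7300.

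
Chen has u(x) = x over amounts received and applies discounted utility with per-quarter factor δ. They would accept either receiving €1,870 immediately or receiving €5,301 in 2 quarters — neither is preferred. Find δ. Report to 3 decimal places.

δ ≈ 0.594

Equating discounted utilities: u(1870) = δ^2·u(5301) ⇒ δ^2 = u(1870)/u(5301).
With u(x) = x: δ^2 = 1870/5301 = 0.35276.
Taking the square root: δ = 0.35276^(1/2) ≈ 0.594.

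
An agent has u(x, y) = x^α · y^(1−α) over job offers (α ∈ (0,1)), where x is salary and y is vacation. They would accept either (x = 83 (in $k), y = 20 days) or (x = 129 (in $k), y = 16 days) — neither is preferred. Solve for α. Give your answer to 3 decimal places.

Indifference: 83^α · 20^(1−α) = 129^α · 16^(1−α).
Rearrange to (83/129)^α = (16/20)^(1−α) and take logs: α·-0.440972 = (1−α)·-0.223144.
With A = -0.440972 and B = -0.223144: α·A = (1−α)·B, so α = B/(A+B) = -0.223144/-0.664116 ≈ 0.336.

α ≈ 0.336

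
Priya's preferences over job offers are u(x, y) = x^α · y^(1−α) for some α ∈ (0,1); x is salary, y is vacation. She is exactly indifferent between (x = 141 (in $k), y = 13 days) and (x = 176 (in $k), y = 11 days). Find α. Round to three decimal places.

Indifference: 141^α · 13^(1−α) = 176^α · 11^(1−α).
Rearrange to (141/176)^α = (11/13)^(1−α) and take logs: α·-0.221724 = (1−α)·-0.167054.
With A = -0.221724 and B = -0.167054: α·A = (1−α)·B, so α = B/(A+B) = -0.167054/-0.388778 ≈ 0.430.

α ≈ 0.430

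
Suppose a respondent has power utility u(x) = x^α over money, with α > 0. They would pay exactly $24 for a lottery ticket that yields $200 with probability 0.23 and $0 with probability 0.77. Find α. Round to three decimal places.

α ≈ 0.693

Since u(0) = 0, the lottery's EU is 0.23·200^α.
Setting u(24) equal to that: 24^α = 0.23·200^α ⇒ (24/200)^α = 0.23.
α = ln(0.23) / ln(24/200) = -1.469676/-2.120264 ≈ 0.693.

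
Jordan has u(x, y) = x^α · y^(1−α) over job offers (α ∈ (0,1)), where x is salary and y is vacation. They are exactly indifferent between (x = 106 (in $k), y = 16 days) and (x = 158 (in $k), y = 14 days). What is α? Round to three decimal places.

The Cobb–Douglas utilities coincide, so 106^α·16^(1−α) = 158^α·14^(1−α).
Rearrange to (106/158)^α = (14/16)^(1−α) and take logs: α·-0.399156 = (1−α)·-0.133531.
Thus α·(-0.532687) = -0.133531, so α = -0.133531/-0.532687 ≈ 0.251.

α ≈ 0.251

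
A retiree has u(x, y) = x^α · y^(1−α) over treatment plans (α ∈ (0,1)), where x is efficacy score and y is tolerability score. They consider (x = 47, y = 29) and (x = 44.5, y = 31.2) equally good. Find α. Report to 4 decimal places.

Set the two utilities equal: 47^α·29^(1−α) = 44.5^α·31.2^(1−α).
Rearrange to (47/44.5)^α = (31.2/29)^(1−α) and take logs: α·0.0546584 = (1−α)·0.0731223.
Thus α·(0.1277807) = 0.0731223, so α = 0.0731223/0.1277807 ≈ 0.5722.

α ≈ 0.5722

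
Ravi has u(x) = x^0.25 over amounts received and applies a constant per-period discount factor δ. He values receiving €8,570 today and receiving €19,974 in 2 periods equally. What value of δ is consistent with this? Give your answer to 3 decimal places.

δ ≈ 0.900

The payoff in 2 periods is discounted by δ^2, so u(8570) = δ^2·u(19974) and δ^2 = u(8570)/u(19974).
With u(x) = x^0.25: δ^2 = 8570^0.25/19974^0.25 = (8570/19974)^0.25 = 0.80934.
So δ = 0.80934^(1/2) ≈ 0.900.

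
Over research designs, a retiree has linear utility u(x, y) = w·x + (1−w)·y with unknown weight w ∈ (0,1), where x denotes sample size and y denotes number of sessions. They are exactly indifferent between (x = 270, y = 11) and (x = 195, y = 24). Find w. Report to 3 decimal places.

Equating utilities: w·270 + (1−w)·11 = w·195 + (1−w)·24.
Rearranging, 75·w − 13·(1−w) = 0.
So w/(1−w) = 13/75 = 0.1733, giving w = 13/(75+13) = 0.148.

w = 0.148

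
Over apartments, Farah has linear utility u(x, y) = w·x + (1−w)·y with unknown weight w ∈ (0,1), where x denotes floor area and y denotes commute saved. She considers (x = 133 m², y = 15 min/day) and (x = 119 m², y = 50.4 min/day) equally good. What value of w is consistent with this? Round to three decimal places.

Equating utilities: w·133 + (1−w)·15 = w·119 + (1−w)·50.4.
Rearranging, 14·w − 35.4·(1−w) = 0.
Hence w = 35.4/(14+35.4) = 35.4/49.4 = 0.717.

w = 0.717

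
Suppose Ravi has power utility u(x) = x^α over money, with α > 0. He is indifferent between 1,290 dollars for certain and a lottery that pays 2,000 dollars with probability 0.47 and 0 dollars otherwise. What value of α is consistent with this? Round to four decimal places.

The lottery's expected utility is 0.47·u(2000) + 0.53·u(0) = 0.47·2000^α (since u(0) = 0 for α > 0).
Setting u(1290) equal to that: 1290^α = 0.47·2000^α ⇒ (1290/2000)^α = 0.47.
Taking logs: α·ln(1290/2000) = ln(0.47), so α = -0.7550226 / -0.4385050 ≈ 1.7218.

α ≈ 1.7218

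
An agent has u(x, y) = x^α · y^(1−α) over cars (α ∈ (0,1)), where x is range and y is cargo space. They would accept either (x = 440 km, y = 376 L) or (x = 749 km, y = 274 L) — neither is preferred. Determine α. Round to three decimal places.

The Cobb–Douglas utilities coincide, so 440^α·376^(1−α) = 749^α·274^(1−α).
Taking logs: α·ln 440 + (1−α)·ln 376 = α·ln 749 + (1−α)·ln 274, i.e. α·-0.531964 = (1−α)·-0.316461.
So α/(1−α) = (-0.316461)/(-0.531964) = 0.594892, and α = 0.594892/1.594892 ≈ 0.373.

α ≈ 0.373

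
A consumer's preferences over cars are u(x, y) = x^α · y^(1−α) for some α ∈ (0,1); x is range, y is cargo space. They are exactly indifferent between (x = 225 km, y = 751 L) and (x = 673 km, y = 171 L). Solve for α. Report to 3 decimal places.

α ≈ 0.575

Set the two utilities equal: 225^α·751^(1−α) = 673^α·171^(1−α).
Taking logs: α·ln 225 + (1−α)·ln 751 = α·ln 673 + (1−α)·ln 171, i.e. α·-1.095645 = (1−α)·-1.479742.
So α/(1−α) = (-1.479742)/(-1.095645) = 1.350567, and α = 1.350567/2.350567 ≈ 0.575.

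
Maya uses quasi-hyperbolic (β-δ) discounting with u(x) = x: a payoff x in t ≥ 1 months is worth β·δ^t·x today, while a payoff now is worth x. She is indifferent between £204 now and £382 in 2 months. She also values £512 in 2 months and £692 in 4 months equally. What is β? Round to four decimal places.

β ≈ 0.7218

From the later pair, β·δ^2·512 = β·δ^4·692; dividing through, δ^2 = 512/692 = 0.73988, so δ = 0.86017.
Substituting δ into 204 = β·δ^2·382: β = 204/(282.636) ≈ 0.7218.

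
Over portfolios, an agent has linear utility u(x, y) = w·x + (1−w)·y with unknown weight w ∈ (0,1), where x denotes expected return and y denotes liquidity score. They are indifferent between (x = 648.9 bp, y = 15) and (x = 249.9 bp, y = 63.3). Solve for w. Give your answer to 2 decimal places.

w = 0.11

Equating utilities: w·648.9 + (1−w)·15 = w·249.9 + (1−w)·63.3.
Collecting terms: w·399 = (1−w)·48.3.
Hence w = 48.3/(399+48.3) = 48.3/447.3 = 0.11.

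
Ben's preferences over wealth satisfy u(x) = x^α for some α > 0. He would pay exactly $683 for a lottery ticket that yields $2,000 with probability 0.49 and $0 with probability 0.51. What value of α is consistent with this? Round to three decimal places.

α ≈ 0.664

EU(lottery) = 0.49·2000^α + 0.51·0 = 0.49·2000^α.
Equating: 683^α = 0.49·2000^α, i.e. 0.3415^α = 0.49.
Taking logs: α·ln(683/2000) = ln(0.49), so α = -0.713350 / -1.074408 ≈ 0.664.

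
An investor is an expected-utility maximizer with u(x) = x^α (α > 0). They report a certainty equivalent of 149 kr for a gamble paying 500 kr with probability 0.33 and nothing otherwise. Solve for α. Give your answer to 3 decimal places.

α ≈ 0.916

Since u(0) = 0, the lottery's EU is 0.33·500^α.
Setting u(149) equal to that: 149^α = 0.33·500^α ⇒ (149/500)^α = 0.33.
Take logs: α = ln 0.33 / ln(149/500) ≈ 0.91575.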